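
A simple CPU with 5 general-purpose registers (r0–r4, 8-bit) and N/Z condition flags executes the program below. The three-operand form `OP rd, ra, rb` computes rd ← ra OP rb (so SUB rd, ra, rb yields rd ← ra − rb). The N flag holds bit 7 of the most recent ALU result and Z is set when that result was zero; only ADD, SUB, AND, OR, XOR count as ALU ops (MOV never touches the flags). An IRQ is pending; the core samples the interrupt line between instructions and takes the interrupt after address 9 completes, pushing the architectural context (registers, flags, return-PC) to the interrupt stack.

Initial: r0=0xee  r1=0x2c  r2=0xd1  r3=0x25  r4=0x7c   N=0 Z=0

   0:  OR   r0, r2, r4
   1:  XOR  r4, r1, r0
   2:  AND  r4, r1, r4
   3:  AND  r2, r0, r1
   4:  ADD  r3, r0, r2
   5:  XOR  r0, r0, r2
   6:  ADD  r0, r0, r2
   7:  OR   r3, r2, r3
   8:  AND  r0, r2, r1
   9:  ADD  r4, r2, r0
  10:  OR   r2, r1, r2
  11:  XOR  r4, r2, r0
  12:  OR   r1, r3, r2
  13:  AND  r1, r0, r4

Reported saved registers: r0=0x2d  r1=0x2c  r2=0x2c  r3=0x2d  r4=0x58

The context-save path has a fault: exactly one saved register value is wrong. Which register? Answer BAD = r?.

BAD = r0

after  0: r0=0xfd r1=0x2c r2=0xd1 r3=0x25 r4=0x7c  N=1 Z=0
after  1: r0=0xfd r1=0x2c r2=0xd1 r3=0x25 r4=0xd1  N=1 Z=0
after  2: r0=0xfd r1=0x2c r2=0xd1 r3=0x25 r4=0x00  N=0 Z=1
after  3: r0=0xfd r1=0x2c r2=0x2c r3=0x25 r4=0x00  N=0 Z=0
after  4: r0=0xfd r1=0x2c r2=0x2c r3=0x29 r4=0x00  N=0 Z=0
after  5: r0=0xd1 r1=0x2c r2=0x2c r3=0x29 r4=0x00  N=1 Z=0
after  6: r0=0xfd r1=0x2c r2=0x2c r3=0x29 r4=0x00  N=1 Z=0
after  7: r0=0xfd r1=0x2c r2=0x2c r3=0x2d r4=0x00  N=0 Z=0
after  8: r0=0x2c r1=0x2c r2=0x2c r3=0x2d r4=0x00  N=0 Z=0
after  9: r0=0x2c r1=0x2c r2=0x2c r3=0x2d r4=0x58  N=0 Z=0
-- IRQ taken; context saved, return-PC = 10 --
mismatch: r0: reported 0x2d vs actual 0x2c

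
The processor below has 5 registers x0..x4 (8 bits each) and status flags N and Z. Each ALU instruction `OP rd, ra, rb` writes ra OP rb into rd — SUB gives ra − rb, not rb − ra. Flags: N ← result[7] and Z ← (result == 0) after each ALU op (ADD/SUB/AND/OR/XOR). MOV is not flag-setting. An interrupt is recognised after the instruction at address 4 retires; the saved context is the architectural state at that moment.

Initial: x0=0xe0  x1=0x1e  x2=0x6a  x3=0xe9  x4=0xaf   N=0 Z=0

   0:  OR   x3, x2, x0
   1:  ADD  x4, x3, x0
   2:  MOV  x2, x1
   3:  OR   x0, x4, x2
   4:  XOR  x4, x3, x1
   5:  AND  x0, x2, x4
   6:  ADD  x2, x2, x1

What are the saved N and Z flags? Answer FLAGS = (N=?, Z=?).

FLAGS = (N=1, Z=0)

after  0: x0=0xe0 x1=0x1e x2=0x6a x3=0xea x4=0xaf  N=1 Z=0
after  1: x0=0xe0 x1=0x1e x2=0x6a x3=0xea x4=0xca  N=1 Z=0
after  2: x0=0xe0 x1=0x1e x2=0x1e x3=0xea x4=0xca  N=1 Z=0
after  3: x0=0xde x1=0x1e x2=0x1e x3=0xea x4=0xca  N=1 Z=0
after  4: x0=0xde x1=0x1e x2=0x1e x3=0xea x4=0xf4  N=1 Z=0
-- IRQ taken; context saved, return-PC = 5 --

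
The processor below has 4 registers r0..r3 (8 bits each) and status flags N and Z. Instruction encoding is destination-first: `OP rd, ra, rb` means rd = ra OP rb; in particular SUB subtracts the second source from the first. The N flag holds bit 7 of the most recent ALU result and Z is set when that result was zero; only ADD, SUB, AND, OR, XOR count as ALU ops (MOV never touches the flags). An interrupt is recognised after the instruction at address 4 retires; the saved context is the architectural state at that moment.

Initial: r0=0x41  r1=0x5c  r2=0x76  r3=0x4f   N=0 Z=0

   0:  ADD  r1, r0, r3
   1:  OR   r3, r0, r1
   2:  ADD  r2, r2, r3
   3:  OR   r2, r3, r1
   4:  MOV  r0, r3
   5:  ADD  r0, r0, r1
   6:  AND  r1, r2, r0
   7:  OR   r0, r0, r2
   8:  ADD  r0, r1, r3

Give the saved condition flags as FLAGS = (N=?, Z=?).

after  0: r0=0x41 r1=0x90 r2=0x76 r3=0x4f  N=1 Z=0
after  1: r0=0x41 r1=0x90 r2=0x76 r3=0xd1  N=1 Z=0
after  2: r0=0x41 r1=0x90 r2=0x47 r3=0xd1  N=0 Z=0
after  3: r0=0x41 r1=0x90 r2=0xd1 r3=0xd1  N=1 Z=0
after  4: r0=0xd1 r1=0x90 r2=0xd1 r3=0xd1  N=1 Z=0
-- IRQ taken; context saved, return-PC = 5 --

FLAGS = (N=1, Z=0)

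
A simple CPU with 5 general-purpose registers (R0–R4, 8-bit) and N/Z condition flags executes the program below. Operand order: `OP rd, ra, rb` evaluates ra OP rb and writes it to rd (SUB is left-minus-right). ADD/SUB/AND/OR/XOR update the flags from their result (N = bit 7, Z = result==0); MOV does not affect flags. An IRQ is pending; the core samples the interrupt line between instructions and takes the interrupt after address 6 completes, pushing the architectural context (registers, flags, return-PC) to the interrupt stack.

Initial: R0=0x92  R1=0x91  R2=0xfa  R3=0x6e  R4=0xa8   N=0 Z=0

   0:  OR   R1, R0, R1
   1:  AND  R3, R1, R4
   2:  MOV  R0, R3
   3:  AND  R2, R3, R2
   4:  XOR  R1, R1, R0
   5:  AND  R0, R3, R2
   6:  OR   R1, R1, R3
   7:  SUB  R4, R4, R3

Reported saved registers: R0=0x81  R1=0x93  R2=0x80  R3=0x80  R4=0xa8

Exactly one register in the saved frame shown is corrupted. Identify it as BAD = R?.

BAD = R0

after  0: R0=0x92 R1=0x93 R2=0xfa R3=0x6e R4=0xa8  N=1 Z=0
after  1: R0=0x92 R1=0x93 R2=0xfa R3=0x80 R4=0xa8  N=1 Z=0
after  2: R0=0x80 R1=0x93 R2=0xfa R3=0x80 R4=0xa8  N=1 Z=0
after  3: R0=0x80 R1=0x93 R2=0x80 R3=0x80 R4=0xa8  N=1 Z=0
after  4: R0=0x80 R1=0x13 R2=0x80 R3=0x80 R4=0xa8  N=0 Z=0
after  5: R0=0x80 R1=0x13 R2=0x80 R3=0x80 R4=0xa8  N=1 Z=0
after  6: R0=0x80 R1=0x93 R2=0x80 R3=0x80 R4=0xa8  N=1 Z=0
-- IRQ taken; context saved, return-PC = 7 --
mismatch: R0: reported 0x81 vs actual 0x80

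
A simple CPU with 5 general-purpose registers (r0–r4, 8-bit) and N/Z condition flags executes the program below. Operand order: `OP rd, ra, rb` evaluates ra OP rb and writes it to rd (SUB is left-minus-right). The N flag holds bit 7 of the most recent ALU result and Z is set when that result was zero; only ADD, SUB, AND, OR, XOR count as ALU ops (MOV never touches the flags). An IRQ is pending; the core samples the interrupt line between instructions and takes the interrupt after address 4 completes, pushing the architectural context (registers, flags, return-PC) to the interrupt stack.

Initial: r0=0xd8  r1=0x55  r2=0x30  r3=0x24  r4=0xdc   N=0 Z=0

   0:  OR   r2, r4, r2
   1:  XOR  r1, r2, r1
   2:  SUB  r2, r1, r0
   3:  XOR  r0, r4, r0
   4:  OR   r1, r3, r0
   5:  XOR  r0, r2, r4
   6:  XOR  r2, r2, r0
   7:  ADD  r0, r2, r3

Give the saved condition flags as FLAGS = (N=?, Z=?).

FLAGS = (N=0, Z=0)

after  0: r0=0xd8 r1=0x55 r2=0xfc r3=0x24 r4=0xdc  N=1 Z=0
after  1: r0=0xd8 r1=0xa9 r2=0xfc r3=0x24 r4=0xdc  N=1 Z=0
after  2: r0=0xd8 r1=0xa9 r2=0xd1 r3=0x24 r4=0xdc  N=1 Z=0
after  3: r0=0x04 r1=0xa9 r2=0xd1 r3=0x24 r4=0xdc  N=0 Z=0
after  4: r0=0x04 r1=0x24 r2=0xd1 r3=0x24 r4=0xdc  N=0 Z=0
-- IRQ taken; context saved, return-PC = 5 --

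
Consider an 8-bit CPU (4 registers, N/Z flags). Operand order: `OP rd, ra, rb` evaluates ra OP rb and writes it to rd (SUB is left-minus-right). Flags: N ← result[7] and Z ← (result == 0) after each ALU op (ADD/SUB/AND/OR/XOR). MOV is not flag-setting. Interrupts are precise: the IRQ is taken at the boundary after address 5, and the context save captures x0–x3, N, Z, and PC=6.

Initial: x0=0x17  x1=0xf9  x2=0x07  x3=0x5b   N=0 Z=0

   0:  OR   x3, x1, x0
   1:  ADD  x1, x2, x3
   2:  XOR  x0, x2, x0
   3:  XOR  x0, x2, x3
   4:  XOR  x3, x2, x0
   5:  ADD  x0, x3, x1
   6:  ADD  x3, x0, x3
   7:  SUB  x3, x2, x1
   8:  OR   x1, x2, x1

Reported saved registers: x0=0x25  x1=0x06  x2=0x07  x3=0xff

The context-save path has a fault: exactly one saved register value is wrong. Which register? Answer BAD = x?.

BAD = x0

after  0: x0=0x17 x1=0xf9 x2=0x07 x3=0xff  N=1 Z=0
after  1: x0=0x17 x1=0x06 x2=0x07 x3=0xff  N=0 Z=0
after  2: x0=0x10 x1=0x06 x2=0x07 x3=0xff  N=0 Z=0
after  3: x0=0xf8 x1=0x06 x2=0x07 x3=0xff  N=1 Z=0
after  4: x0=0xf8 x1=0x06 x2=0x07 x3=0xff  N=1 Z=0
after  5: x0=0x05 x1=0x06 x2=0x07 x3=0xff  N=0 Z=0
-- IRQ taken; context saved, return-PC = 6 --
mismatch: x0: reported 0x25 vs actual 0x05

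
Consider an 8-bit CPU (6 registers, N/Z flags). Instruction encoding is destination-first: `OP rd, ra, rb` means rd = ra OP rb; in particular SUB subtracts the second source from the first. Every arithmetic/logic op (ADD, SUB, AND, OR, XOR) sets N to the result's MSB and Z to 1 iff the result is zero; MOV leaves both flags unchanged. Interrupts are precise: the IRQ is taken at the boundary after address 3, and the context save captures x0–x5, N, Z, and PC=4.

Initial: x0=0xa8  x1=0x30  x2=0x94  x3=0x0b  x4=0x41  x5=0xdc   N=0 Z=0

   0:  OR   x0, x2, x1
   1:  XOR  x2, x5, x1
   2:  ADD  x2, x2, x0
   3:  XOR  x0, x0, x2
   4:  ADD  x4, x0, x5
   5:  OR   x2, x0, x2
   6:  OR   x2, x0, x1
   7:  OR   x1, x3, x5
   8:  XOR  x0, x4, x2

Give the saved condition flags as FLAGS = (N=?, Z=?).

after  0: x0=0xb4 x1=0x30 x2=0x94 x3=0x0b x4=0x41 x5=0xdc  N=1 Z=0
after  1: x0=0xb4 x1=0x30 x2=0xec x3=0x0b x4=0x41 x5=0xdc  N=1 Z=0
after  2: x0=0xb4 x1=0x30 x2=0xa0 x3=0x0b x4=0x41 x5=0xdc  N=1 Z=0
after  3: x0=0x14 x1=0x30 x2=0xa0 x3=0x0b x4=0x41 x5=0xdc  N=0 Z=0
-- IRQ taken; context saved, return-PC = 4 --

FLAGS = (N=0, Z=0)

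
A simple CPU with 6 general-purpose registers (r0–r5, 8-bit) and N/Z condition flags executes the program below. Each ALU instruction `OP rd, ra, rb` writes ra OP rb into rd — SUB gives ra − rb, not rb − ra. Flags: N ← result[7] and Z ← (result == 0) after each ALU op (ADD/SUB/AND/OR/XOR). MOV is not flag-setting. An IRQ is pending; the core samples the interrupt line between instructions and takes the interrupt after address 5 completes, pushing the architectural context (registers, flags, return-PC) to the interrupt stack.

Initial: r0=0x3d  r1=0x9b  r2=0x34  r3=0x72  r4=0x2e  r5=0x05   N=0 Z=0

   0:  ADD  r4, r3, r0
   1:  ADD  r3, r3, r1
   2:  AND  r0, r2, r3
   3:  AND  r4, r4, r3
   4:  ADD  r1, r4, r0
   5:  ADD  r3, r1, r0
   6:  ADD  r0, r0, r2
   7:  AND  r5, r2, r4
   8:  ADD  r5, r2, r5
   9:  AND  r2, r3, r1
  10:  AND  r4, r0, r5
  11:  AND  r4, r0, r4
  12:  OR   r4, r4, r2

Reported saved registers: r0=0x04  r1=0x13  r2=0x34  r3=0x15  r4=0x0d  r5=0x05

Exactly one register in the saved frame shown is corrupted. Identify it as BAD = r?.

after  0: r0=0x3d r1=0x9b r2=0x34 r3=0x72 r4=0xaf r5=0x05  N=1 Z=0
after  1: r0=0x3d r1=0x9b r2=0x34 r3=0x0d r4=0xaf r5=0x05  N=0 Z=0
after  2: r0=0x04 r1=0x9b r2=0x34 r3=0x0d r4=0xaf r5=0x05  N=0 Z=0
after  3: r0=0x04 r1=0x9b r2=0x34 r3=0x0d r4=0x0d r5=0x05  N=0 Z=0
after  4: r0=0x04 r1=0x11 r2=0x34 r3=0x0d r4=0x0d r5=0x05  N=0 Z=0
after  5: r0=0x04 r1=0x11 r2=0x34 r3=0x15 r4=0x0d r5=0x05  N=0 Z=0
-- IRQ taken; context saved, return-PC = 6 --
mismatch: r1: reported 0x13 vs actual 0x11

BAD = r1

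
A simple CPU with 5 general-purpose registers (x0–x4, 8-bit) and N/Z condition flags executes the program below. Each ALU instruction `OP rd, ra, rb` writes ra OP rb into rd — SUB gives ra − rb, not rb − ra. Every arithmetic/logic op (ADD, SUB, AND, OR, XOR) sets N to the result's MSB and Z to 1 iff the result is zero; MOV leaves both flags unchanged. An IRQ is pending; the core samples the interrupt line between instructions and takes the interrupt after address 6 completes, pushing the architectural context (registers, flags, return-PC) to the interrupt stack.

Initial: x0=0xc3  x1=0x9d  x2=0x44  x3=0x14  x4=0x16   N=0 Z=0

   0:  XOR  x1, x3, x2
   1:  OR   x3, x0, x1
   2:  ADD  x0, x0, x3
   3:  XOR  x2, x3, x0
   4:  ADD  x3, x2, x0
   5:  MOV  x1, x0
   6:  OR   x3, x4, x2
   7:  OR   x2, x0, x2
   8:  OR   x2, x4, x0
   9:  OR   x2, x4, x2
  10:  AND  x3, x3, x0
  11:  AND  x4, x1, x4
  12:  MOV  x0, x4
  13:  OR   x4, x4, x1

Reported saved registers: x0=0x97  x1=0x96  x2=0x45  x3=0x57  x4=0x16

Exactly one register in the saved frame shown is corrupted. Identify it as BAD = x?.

BAD = x0

after  0: x0=0xc3 x1=0x50 x2=0x44 x3=0x14 x4=0x16  N=0 Z=0
after  1: x0=0xc3 x1=0x50 x2=0x44 x3=0xd3 x4=0x16  N=1 Z=0
after  2: x0=0x96 x1=0x50 x2=0x44 x3=0xd3 x4=0x16  N=1 Z=0
after  3: x0=0x96 x1=0x50 x2=0x45 x3=0xd3 x4=0x16  N=0 Z=0
after  4: x0=0x96 x1=0x50 x2=0x45 x3=0xdb x4=0x16  N=1 Z=0
after  5: x0=0x96 x1=0x96 x2=0x45 x3=0xdb x4=0x16  N=1 Z=0
after  6: x0=0x96 x1=0x96 x2=0x45 x3=0x57 x4=0x16  N=0 Z=0
-- IRQ taken; context saved, return-PC = 7 --
mismatch: x0: reported 0x97 vs actual 0x96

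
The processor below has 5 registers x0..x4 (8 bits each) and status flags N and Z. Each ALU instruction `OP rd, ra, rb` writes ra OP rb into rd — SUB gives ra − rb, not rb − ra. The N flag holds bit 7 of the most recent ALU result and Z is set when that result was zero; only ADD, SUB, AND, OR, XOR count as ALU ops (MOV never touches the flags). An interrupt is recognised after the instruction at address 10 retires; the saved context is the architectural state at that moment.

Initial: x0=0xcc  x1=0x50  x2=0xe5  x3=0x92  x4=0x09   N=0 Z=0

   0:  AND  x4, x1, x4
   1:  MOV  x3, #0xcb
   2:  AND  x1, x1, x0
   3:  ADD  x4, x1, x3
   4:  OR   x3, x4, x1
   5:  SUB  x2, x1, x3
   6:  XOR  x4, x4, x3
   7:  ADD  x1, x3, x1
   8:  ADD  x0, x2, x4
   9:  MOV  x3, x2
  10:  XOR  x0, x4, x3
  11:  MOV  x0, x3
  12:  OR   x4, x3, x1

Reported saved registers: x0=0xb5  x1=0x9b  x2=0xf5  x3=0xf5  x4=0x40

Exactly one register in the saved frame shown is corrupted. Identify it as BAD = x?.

BAD = x1

after  0: x0=0xcc x1=0x50 x2=0xe5 x3=0x92 x4=0x00  N=0 Z=1
after  1: x0=0xcc x1=0x50 x2=0xe5 x3=0xcb x4=0x00  N=0 Z=1
after  2: x0=0xcc x1=0x40 x2=0xe5 x3=0xcb x4=0x00  N=0 Z=0
after  3: x0=0xcc x1=0x40 x2=0xe5 x3=0xcb x4=0x0b  N=0 Z=0
after  4: x0=0xcc x1=0x40 x2=0xe5 x3=0x4b x4=0x0b  N=0 Z=0
after  5: x0=0xcc x1=0x40 x2=0xf5 x3=0x4b x4=0x0b  N=1 Z=0
after  6: x0=0xcc x1=0x40 x2=0xf5 x3=0x4b x4=0x40  N=0 Z=0
after  7: x0=0xcc x1=0x8b x2=0xf5 x3=0x4b x4=0x40  N=1 Z=0
after  8: x0=0x35 x1=0x8b x2=0xf5 x3=0x4b x4=0x40  N=0 Z=0
after  9: x0=0x35 x1=0x8b x2=0xf5 x3=0xf5 x4=0x40  N=0 Z=0
after 10: x0=0xb5 x1=0x8b x2=0xf5 x3=0xf5 x4=0x40  N=1 Z=0
-- IRQ taken; context saved, return-PC = 11 --
mismatch: x1: reported 0x9b vs actual 0x8b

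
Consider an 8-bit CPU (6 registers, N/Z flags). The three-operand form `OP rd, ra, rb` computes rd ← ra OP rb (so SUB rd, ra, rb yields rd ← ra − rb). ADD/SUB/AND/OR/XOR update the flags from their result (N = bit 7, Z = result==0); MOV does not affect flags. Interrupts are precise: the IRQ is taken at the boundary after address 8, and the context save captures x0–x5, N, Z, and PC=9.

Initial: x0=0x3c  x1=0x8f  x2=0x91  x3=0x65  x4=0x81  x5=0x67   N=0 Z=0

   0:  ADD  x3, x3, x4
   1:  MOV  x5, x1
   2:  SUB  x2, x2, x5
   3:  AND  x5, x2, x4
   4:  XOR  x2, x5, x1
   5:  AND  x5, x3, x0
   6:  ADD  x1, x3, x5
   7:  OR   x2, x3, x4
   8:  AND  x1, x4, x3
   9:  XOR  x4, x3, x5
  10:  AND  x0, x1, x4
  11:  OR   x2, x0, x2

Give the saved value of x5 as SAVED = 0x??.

SAVED = 0x24

after  0: x0=0x3c x1=0x8f x2=0x91 x3=0xe6 x4=0x81 x5=0x67  N=1 Z=0
after  1: x0=0x3c x1=0x8f x2=0x91 x3=0xe6 x4=0x81 x5=0x8f  N=1 Z=0
after  2: x0=0x3c x1=0x8f x2=0x02 x3=0xe6 x4=0x81 x5=0x8f  N=0 Z=0
after  3: x0=0x3c x1=0x8f x2=0x02 x3=0xe6 x4=0x81 x5=0x00  N=0 Z=1
after  4: x0=0x3c x1=0x8f x2=0x8f x3=0xe6 x4=0x81 x5=0x00  N=1 Z=0
after  5: x0=0x3c x1=0x8f x2=0x8f x3=0xe6 x4=0x81 x5=0x24  N=0 Z=0
after  6: x0=0x3c x1=0x0a x2=0x8f x3=0xe6 x4=0x81 x5=0x24  N=0 Z=0
after  7: x0=0x3c x1=0x0a x2=0xe7 x3=0xe6 x4=0x81 x5=0x24  N=1 Z=0
after  8: x0=0x3c x1=0x80 x2=0xe7 x3=0xe6 x4=0x81 x5=0x24  N=1 Z=0
-- IRQ taken; context saved, return-PC = 9 --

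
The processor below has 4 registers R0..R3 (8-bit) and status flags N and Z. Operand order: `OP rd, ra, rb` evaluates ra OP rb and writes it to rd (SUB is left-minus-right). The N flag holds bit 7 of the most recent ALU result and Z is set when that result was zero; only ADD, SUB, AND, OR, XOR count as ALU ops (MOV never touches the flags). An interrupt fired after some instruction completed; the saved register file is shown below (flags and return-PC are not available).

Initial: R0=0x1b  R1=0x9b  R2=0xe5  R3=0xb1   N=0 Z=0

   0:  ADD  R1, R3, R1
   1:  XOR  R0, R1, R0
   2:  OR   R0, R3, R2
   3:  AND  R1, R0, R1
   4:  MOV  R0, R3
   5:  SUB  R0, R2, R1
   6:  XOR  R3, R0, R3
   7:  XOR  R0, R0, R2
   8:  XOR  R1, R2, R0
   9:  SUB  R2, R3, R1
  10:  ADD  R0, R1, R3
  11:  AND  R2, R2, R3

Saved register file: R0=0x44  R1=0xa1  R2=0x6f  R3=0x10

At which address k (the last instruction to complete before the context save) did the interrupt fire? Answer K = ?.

after  0: R0=0x1b R1=0x4c R2=0xe5 R3=0xb1  N=0 Z=0
after  1: R0=0x57 R1=0x4c R2=0xe5 R3=0xb1  N=0 Z=0
after  2: R0=0xf5 R1=0x4c R2=0xe5 R3=0xb1  N=1 Z=0
after  3: R0=0xf5 R1=0x44 R2=0xe5 R3=0xb1  N=0 Z=0
after  4: R0=0xb1 R1=0x44 R2=0xe5 R3=0xb1  N=0 Z=0
after  5: R0=0xa1 R1=0x44 R2=0xe5 R3=0xb1  N=1 Z=0
after  6: R0=0xa1 R1=0x44 R2=0xe5 R3=0x10  N=0 Z=0
after  7: R0=0x44 R1=0x44 R2=0xe5 R3=0x10  N=0 Z=0
after  8: R0=0x44 R1=0xa1 R2=0xe5 R3=0x10  N=1 Z=0
after  9: R0=0x44 R1=0xa1 R2=0x6f R3=0x10  N=0 Z=0
-- IRQ taken; context saved, return-PC = 10 --

K = 9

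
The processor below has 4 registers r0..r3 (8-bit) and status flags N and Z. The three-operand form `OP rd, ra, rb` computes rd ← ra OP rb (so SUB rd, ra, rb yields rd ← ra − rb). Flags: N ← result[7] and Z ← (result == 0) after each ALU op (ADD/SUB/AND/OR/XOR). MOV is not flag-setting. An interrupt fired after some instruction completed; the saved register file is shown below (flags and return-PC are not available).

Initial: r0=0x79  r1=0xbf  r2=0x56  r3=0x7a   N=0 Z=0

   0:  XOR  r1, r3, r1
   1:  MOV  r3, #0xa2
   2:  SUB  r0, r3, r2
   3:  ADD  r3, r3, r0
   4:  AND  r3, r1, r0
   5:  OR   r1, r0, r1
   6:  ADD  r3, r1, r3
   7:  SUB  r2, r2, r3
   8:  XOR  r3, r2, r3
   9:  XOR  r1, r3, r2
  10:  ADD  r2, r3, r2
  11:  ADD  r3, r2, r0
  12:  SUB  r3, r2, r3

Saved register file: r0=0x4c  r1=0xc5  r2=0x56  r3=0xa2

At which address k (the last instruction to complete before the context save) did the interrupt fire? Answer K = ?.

K = 2

after  0: r0=0x79 r1=0xc5 r2=0x56 r3=0x7a  N=1 Z=0
after  1: r0=0x79 r1=0xc5 r2=0x56 r3=0xa2  N=1 Z=0
after  2: r0=0x4c r1=0xc5 r2=0x56 r3=0xa2  N=0 Z=0
-- IRQ taken; context saved, return-PC = 3 --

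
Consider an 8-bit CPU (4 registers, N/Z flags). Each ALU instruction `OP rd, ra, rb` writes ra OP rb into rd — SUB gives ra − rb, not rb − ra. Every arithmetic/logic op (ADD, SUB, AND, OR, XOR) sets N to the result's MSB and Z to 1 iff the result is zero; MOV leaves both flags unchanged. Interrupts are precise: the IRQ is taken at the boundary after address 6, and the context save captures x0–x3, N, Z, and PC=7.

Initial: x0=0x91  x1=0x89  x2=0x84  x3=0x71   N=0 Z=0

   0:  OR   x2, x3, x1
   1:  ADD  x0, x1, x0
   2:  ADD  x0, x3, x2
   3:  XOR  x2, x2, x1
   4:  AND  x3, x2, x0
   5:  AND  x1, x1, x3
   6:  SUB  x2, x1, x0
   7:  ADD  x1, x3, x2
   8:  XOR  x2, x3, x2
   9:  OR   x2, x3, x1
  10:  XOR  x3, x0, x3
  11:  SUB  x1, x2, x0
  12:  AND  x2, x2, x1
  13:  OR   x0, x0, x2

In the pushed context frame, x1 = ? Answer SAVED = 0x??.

after  0: x0=0x91 x1=0x89 x2=0xf9 x3=0x71  N=1 Z=0
after  1: x0=0x1a x1=0x89 x2=0xf9 x3=0x71  N=0 Z=0
after  2: x0=0x6a x1=0x89 x2=0xf9 x3=0x71  N=0 Z=0
after  3: x0=0x6a x1=0x89 x2=0x70 x3=0x71  N=0 Z=0
after  4: x0=0x6a x1=0x89 x2=0x70 x3=0x60  N=0 Z=0
after  5: x0=0x6a x1=0x00 x2=0x70 x3=0x60  N=0 Z=1
after  6: x0=0x6a x1=0x00 x2=0x96 x3=0x60  N=1 Z=0
-- IRQ taken; context saved, return-PC = 7 --

SAVED = 0x00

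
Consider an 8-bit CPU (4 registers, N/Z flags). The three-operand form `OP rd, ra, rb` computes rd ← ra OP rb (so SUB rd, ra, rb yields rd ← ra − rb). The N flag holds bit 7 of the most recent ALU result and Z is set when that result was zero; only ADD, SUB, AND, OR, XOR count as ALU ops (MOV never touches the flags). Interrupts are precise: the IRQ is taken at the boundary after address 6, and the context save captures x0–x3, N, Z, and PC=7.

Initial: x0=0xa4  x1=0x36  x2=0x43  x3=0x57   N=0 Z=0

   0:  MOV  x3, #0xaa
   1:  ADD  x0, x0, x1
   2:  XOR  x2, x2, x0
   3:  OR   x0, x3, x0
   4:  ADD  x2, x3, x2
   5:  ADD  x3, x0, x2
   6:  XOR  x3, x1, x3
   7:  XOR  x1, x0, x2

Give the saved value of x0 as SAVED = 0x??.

SAVED = 0xfa

after  0: x0=0xa4 x1=0x36 x2=0x43 x3=0xaa  N=0 Z=0
after  1: x0=0xda x1=0x36 x2=0x43 x3=0xaa  N=1 Z=0
after  2: x0=0xda x1=0x36 x2=0x99 x3=0xaa  N=1 Z=0
after  3: x0=0xfa x1=0x36 x2=0x99 x3=0xaa  N=1 Z=0
after  4: x0=0xfa x1=0x36 x2=0x43 x3=0xaa  N=0 Z=0
after  5: x0=0xfa x1=0x36 x2=0x43 x3=0x3d  N=0 Z=0
after  6: x0=0xfa x1=0x36 x2=0x43 x3=0x0b  N=0 Z=0
-- IRQ taken; context saved, return-PC = 7 --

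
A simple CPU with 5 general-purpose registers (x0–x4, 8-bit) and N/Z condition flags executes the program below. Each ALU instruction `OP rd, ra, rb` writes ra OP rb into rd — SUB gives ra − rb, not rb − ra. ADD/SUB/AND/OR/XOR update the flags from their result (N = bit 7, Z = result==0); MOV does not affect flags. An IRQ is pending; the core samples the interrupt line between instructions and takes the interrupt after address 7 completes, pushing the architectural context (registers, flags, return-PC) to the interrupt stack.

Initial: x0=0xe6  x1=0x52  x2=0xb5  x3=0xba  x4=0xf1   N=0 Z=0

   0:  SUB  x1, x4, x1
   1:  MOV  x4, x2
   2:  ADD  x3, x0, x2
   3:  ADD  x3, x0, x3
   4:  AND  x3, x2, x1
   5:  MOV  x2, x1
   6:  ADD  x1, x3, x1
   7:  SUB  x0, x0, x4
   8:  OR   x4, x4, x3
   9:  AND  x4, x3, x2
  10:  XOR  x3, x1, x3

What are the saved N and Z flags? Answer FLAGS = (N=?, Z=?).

FLAGS = (N=0, Z=0)

after  0: x0=0xe6 x1=0x9f x2=0xb5 x3=0xba x4=0xf1  N=1 Z=0
after  1: x0=0xe6 x1=0x9f x2=0xb5 x3=0xba x4=0xb5  N=1 Z=0
after  2: x0=0xe6 x1=0x9f x2=0xb5 x3=0x9b x4=0xb5  N=1 Z=0
after  3: x0=0xe6 x1=0x9f x2=0xb5 x3=0x81 x4=0xb5  N=1 Z=0
after  4: x0=0xe6 x1=0x9f x2=0xb5 x3=0x95 x4=0xb5  N=1 Z=0
after  5: x0=0xe6 x1=0x9f x2=0x9f x3=0x95 x4=0xb5  N=1 Z=0
after  6: x0=0xe6 x1=0x34 x2=0x9f x3=0x95 x4=0xb5  N=0 Z=0
after  7: x0=0x31 x1=0x34 x2=0x9f x3=0x95 x4=0xb5  N=0 Z=0
-- IRQ taken; context saved, return-PC = 8 --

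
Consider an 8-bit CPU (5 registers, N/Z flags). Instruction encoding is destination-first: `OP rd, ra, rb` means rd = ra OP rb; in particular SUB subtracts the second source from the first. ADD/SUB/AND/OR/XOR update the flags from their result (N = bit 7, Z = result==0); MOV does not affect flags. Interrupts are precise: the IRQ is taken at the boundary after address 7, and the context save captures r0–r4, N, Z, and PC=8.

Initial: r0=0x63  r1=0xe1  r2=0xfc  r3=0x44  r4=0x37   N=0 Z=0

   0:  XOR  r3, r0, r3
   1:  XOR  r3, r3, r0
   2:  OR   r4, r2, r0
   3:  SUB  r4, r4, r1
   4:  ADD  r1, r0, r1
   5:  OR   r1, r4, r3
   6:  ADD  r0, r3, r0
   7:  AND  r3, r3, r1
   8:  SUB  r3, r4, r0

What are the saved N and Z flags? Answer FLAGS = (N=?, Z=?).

after  0: r0=0x63 r1=0xe1 r2=0xfc r3=0x27 r4=0x37  N=0 Z=0
after  1: r0=0x63 r1=0xe1 r2=0xfc r3=0x44 r4=0x37  N=0 Z=0
after  2: r0=0x63 r1=0xe1 r2=0xfc r3=0x44 r4=0xff  N=1 Z=0
after  3: r0=0x63 r1=0xe1 r2=0xfc r3=0x44 r4=0x1e  N=0 Z=0
after  4: r0=0x63 r1=0x44 r2=0xfc r3=0x44 r4=0x1e  N=0 Z=0
after  5: r0=0x63 r1=0x5e r2=0xfc r3=0x44 r4=0x1e  N=0 Z=0
after  6: r0=0xa7 r1=0x5e r2=0xfc r3=0x44 r4=0x1e  N=1 Z=0
after  7: r0=0xa7 r1=0x5e r2=0xfc r3=0x44 r4=0x1e  N=0 Z=0
-- IRQ taken; context saved, return-PC = 8 --

FLAGS = (N=0, Z=0)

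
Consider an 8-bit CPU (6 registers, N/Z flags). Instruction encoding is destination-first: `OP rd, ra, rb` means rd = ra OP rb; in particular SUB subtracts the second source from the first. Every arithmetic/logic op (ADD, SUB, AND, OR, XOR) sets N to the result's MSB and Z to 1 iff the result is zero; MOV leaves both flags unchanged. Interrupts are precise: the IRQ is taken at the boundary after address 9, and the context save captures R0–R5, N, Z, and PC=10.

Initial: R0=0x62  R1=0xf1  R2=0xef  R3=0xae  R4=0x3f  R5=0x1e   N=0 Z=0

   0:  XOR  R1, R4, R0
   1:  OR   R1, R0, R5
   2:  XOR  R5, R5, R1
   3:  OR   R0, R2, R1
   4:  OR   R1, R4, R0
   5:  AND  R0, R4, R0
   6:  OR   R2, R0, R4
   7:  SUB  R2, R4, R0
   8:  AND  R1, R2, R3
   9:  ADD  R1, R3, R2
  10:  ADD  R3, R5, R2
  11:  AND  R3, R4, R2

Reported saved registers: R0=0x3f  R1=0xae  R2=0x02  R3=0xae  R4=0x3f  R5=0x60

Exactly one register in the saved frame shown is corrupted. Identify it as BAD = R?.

BAD = R2

after  0: R0=0x62 R1=0x5d R2=0xef R3=0xae R4=0x3f R5=0x1e  N=0 Z=0
after  1: R0=0x62 R1=0x7e R2=0xef R3=0xae R4=0x3f R5=0x1e  N=0 Z=0
after  2: R0=0x62 R1=0x7e R2=0xef R3=0xae R4=0x3f R5=0x60  N=0 Z=0
after  3: R0=0xff R1=0x7e R2=0xef R3=0xae R4=0x3f R5=0x60  N=1 Z=0
after  4: R0=0xff R1=0xff R2=0xef R3=0xae R4=0x3f R5=0x60  N=1 Z=0
after  5: R0=0x3f R1=0xff R2=0xef R3=0xae R4=0x3f R5=0x60  N=0 Z=0
after  6: R0=0x3f R1=0xff R2=0x3f R3=0xae R4=0x3f R5=0x60  N=0 Z=0
after  7: R0=0x3f R1=0xff R2=0x00 R3=0xae R4=0x3f R5=0x60  N=0 Z=1
after  8: R0=0x3f R1=0x00 R2=0x00 R3=0xae R4=0x3f R5=0x60  N=0 Z=1
after  9: R0=0x3f R1=0xae R2=0x00 R3=0xae R4=0x3f R5=0x60  N=1 Z=0
-- IRQ taken; context saved, return-PC = 10 --
mismatch: R2: reported 0x02 vs actual 0x00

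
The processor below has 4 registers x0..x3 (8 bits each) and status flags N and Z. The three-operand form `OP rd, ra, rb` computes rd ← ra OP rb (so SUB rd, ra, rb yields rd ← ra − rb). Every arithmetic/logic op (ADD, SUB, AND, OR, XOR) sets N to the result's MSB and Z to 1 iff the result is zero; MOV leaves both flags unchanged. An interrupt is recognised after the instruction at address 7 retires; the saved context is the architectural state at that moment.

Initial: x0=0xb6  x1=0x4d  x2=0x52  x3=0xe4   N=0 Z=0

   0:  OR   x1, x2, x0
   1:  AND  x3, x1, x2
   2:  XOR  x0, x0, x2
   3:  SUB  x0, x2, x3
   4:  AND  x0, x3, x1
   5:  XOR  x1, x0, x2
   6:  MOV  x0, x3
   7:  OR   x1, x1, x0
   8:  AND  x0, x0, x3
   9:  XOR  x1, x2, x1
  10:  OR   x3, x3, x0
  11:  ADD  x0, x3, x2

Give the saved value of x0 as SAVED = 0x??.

after  0: x0=0xb6 x1=0xf6 x2=0x52 x3=0xe4  N=1 Z=0
after  1: x0=0xb6 x1=0xf6 x2=0x52 x3=0x52  N=0 Z=0
after  2: x0=0xe4 x1=0xf6 x2=0x52 x3=0x52  N=1 Z=0
after  3: x0=0x00 x1=0xf6 x2=0x52 x3=0x52  N=0 Z=1
after  4: x0=0x52 x1=0xf6 x2=0x52 x3=0x52  N=0 Z=0
after  5: x0=0x52 x1=0x00 x2=0x52 x3=0x52  N=0 Z=1
after  6: x0=0x52 x1=0x00 x2=0x52 x3=0x52  N=0 Z=1
after  7: x0=0x52 x1=0x52 x2=0x52 x3=0x52  N=0 Z=0
-- IRQ taken; context saved, return-PC = 8 --

SAVED = 0x52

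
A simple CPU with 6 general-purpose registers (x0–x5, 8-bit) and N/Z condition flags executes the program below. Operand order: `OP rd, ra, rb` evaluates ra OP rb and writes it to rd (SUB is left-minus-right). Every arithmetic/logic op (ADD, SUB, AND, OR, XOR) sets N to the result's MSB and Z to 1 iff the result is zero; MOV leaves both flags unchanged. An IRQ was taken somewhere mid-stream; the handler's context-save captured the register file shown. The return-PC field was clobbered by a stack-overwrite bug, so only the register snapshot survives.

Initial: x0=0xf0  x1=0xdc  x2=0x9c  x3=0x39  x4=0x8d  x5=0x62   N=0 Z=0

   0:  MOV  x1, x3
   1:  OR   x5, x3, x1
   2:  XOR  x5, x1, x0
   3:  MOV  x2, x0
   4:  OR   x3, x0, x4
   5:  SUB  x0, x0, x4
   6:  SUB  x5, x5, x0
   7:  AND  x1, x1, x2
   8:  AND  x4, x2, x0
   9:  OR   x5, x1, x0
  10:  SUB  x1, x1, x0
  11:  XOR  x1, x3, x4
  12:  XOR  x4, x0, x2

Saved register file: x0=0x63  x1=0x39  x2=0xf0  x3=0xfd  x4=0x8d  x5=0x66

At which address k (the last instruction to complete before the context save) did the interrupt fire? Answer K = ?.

after  0: x0=0xf0 x1=0x39 x2=0x9c x3=0x39 x4=0x8d x5=0x62  N=0 Z=0
after  1: x0=0xf0 x1=0x39 x2=0x9c x3=0x39 x4=0x8d x5=0x39  N=0 Z=0
after  2: x0=0xf0 x1=0x39 x2=0x9c x3=0x39 x4=0x8d x5=0xc9  N=1 Z=0
after  3: x0=0xf0 x1=0x39 x2=0xf0 x3=0x39 x4=0x8d x5=0xc9  N=1 Z=0
after  4: x0=0xf0 x1=0x39 x2=0xf0 x3=0xfd x4=0x8d x5=0xc9  N=1 Z=0
after  5: x0=0x63 x1=0x39 x2=0xf0 x3=0xfd x4=0x8d x5=0xc9  N=0 Z=0
after  6: x0=0x63 x1=0x39 x2=0xf0 x3=0xfd x4=0x8d x5=0x66  N=0 Z=0
-- IRQ taken; context saved, return-PC = 7 --

K = 6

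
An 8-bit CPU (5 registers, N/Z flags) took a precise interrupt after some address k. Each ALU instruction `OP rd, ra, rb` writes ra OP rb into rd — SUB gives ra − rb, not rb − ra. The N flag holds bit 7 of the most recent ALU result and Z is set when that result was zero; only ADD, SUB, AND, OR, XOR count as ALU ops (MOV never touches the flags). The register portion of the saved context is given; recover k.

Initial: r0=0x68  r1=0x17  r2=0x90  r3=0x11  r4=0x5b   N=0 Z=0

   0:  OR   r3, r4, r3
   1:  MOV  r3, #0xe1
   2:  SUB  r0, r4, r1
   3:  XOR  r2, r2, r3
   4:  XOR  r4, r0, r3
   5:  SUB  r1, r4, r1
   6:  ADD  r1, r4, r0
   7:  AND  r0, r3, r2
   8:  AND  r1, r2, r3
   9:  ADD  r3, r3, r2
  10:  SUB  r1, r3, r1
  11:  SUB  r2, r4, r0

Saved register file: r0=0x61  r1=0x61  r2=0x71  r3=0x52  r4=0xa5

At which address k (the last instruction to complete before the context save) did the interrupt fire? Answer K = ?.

after  0: r0=0x68 r1=0x17 r2=0x90 r3=0x5b r4=0x5b  N=0 Z=0
after  1: r0=0x68 r1=0x17 r2=0x90 r3=0xe1 r4=0x5b  N=0 Z=0
after  2: r0=0x44 r1=0x17 r2=0x90 r3=0xe1 r4=0x5b  N=0 Z=0
after  3: r0=0x44 r1=0x17 r2=0x71 r3=0xe1 r4=0x5b  N=0 Z=0
after  4: r0=0x44 r1=0x17 r2=0x71 r3=0xe1 r4=0xa5  N=1 Z=0
after  5: r0=0x44 r1=0x8e r2=0x71 r3=0xe1 r4=0xa5  N=1 Z=0
after  6: r0=0x44 r1=0xe9 r2=0x71 r3=0xe1 r4=0xa5  N=1 Z=0
after  7: r0=0x61 r1=0xe9 r2=0x71 r3=0xe1 r4=0xa5  N=0 Z=0
after  8: r0=0x61 r1=0x61 r2=0x71 r3=0xe1 r4=0xa5  N=0 Z=0
after  9: r0=0x61 r1=0x61 r2=0x71 r3=0x52 r4=0xa5  N=0 Z=0
-- IRQ taken; context saved, return-PC = 10 --

K = 9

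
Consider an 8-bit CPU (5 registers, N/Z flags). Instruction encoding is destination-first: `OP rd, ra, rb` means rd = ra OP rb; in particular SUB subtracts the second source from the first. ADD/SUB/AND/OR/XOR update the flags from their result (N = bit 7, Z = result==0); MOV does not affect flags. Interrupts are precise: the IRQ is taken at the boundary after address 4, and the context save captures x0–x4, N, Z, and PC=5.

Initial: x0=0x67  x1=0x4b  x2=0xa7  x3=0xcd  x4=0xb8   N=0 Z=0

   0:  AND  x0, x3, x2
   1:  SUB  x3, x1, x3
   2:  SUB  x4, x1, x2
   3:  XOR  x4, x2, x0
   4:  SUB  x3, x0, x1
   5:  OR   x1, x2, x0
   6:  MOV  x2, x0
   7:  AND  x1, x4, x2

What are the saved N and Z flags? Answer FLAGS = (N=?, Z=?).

after  0: x0=0x85 x1=0x4b x2=0xa7 x3=0xcd x4=0xb8  N=1 Z=0
after  1: x0=0x85 x1=0x4b x2=0xa7 x3=0x7e x4=0xb8  N=0 Z=0
after  2: x0=0x85 x1=0x4b x2=0xa7 x3=0x7e x4=0xa4  N=1 Z=0
after  3: x0=0x85 x1=0x4b x2=0xa7 x3=0x7e x4=0x22  N=0 Z=0
after  4: x0=0x85 x1=0x4b x2=0xa7 x3=0x3a x4=0x22  N=0 Z=0
-- IRQ taken; context saved, return-PC = 5 --

FLAGS = (N=0, Z=0)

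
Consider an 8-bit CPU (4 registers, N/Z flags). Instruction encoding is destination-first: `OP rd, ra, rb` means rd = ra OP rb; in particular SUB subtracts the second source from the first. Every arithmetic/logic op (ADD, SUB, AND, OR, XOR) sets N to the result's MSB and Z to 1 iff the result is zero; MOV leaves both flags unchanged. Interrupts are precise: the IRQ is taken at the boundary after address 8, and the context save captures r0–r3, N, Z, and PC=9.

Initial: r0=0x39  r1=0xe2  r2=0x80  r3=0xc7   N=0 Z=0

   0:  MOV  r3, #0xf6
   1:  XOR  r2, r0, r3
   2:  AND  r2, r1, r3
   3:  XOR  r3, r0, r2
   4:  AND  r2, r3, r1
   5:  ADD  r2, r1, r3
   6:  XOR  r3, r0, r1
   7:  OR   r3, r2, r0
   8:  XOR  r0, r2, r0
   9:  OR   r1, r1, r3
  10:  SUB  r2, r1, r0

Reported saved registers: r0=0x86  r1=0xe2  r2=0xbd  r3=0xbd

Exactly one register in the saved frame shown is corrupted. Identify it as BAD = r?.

BAD = r0

after  0: r0=0x39 r1=0xe2 r2=0x80 r3=0xf6  N=0 Z=0
after  1: r0=0x39 r1=0xe2 r2=0xcf r3=0xf6  N=1 Z=0
after  2: r0=0x39 r1=0xe2 r2=0xe2 r3=0xf6  N=1 Z=0
after  3: r0=0x39 r1=0xe2 r2=0xe2 r3=0xdb  N=1 Z=0
after  4: r0=0x39 r1=0xe2 r2=0xc2 r3=0xdb  N=1 Z=0
after  5: r0=0x39 r1=0xe2 r2=0xbd r3=0xdb  N=1 Z=0
after  6: r0=0x39 r1=0xe2 r2=0xbd r3=0xdb  N=1 Z=0
after  7: r0=0x39 r1=0xe2 r2=0xbd r3=0xbd  N=1 Z=0
after  8: r0=0x84 r1=0xe2 r2=0xbd r3=0xbd  N=1 Z=0
-- IRQ taken; context saved, return-PC = 9 --
mismatch: r0: reported 0x86 vs actual 0x84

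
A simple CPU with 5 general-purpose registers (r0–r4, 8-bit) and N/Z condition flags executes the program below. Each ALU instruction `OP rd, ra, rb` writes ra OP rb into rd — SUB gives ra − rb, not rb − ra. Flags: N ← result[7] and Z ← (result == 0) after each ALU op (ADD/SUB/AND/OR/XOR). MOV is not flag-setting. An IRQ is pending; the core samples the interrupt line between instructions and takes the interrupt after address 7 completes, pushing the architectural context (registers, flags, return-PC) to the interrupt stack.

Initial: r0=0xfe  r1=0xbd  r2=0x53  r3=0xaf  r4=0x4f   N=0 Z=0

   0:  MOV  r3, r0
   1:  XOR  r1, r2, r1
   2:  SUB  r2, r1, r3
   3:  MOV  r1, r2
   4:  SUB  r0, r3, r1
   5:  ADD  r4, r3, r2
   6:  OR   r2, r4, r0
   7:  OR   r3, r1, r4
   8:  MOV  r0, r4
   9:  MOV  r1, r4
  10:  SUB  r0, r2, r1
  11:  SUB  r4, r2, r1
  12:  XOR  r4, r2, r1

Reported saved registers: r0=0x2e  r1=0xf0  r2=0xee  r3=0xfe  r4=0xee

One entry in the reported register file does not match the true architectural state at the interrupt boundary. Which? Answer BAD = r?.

after  0: r0=0xfe r1=0xbd r2=0x53 r3=0xfe r4=0x4f  N=0 Z=0
after  1: r0=0xfe r1=0xee r2=0x53 r3=0xfe r4=0x4f  N=1 Z=0
after  2: r0=0xfe r1=0xee r2=0xf0 r3=0xfe r4=0x4f  N=1 Z=0
after  3: r0=0xfe r1=0xf0 r2=0xf0 r3=0xfe r4=0x4f  N=1 Z=0
after  4: r0=0x0e r1=0xf0 r2=0xf0 r3=0xfe r4=0x4f  N=0 Z=0
after  5: r0=0x0e r1=0xf0 r2=0xf0 r3=0xfe r4=0xee  N=1 Z=0
after  6: r0=0x0e r1=0xf0 r2=0xee r3=0xfe r4=0xee  N=1 Z=0
after  7: r0=0x0e r1=0xf0 r2=0xee r3=0xfe r4=0xee  N=1 Z=0
-- IRQ taken; context saved, return-PC = 8 --
mismatch: r0: reported 0x2e vs actual 0x0e

BAD = r0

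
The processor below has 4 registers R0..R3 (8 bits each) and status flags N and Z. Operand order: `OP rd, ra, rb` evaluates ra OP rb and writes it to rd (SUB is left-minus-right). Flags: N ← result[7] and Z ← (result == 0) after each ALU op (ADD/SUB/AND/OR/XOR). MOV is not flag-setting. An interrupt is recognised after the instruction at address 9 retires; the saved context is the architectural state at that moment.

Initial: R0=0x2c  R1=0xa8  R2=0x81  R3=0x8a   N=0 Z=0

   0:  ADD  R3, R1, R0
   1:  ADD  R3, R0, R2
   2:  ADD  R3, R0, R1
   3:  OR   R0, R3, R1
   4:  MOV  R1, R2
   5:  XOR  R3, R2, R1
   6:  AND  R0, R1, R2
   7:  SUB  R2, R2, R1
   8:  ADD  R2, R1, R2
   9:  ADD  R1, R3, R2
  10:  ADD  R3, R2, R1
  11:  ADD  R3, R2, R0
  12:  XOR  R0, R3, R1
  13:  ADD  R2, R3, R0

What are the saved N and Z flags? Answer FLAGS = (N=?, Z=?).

FLAGS = (N=1, Z=0)

after  0: R0=0x2c R1=0xa8 R2=0x81 R3=0xd4  N=1 Z=0
after  1: R0=0x2c R1=0xa8 R2=0x81 R3=0xad  N=1 Z=0
after  2: R0=0x2c R1=0xa8 R2=0x81 R3=0xd4  N=1 Z=0
after  3: R0=0xfc R1=0xa8 R2=0x81 R3=0xd4  N=1 Z=0
after  4: R0=0xfc R1=0x81 R2=0x81 R3=0xd4  N=1 Z=0
after  5: R0=0xfc R1=0x81 R2=0x81 R3=0x00  N=0 Z=1
after  6: R0=0x81 R1=0x81 R2=0x81 R3=0x00  N=1 Z=0
after  7: R0=0x81 R1=0x81 R2=0x00 R3=0x00  N=0 Z=1
after  8: R0=0x81 R1=0x81 R2=0x81 R3=0x00  N=1 Z=0
after  9: R0=0x81 R1=0x81 R2=0x81 R3=0x00  N=1 Z=0
-- IRQ taken; context saved, return-PC = 10 --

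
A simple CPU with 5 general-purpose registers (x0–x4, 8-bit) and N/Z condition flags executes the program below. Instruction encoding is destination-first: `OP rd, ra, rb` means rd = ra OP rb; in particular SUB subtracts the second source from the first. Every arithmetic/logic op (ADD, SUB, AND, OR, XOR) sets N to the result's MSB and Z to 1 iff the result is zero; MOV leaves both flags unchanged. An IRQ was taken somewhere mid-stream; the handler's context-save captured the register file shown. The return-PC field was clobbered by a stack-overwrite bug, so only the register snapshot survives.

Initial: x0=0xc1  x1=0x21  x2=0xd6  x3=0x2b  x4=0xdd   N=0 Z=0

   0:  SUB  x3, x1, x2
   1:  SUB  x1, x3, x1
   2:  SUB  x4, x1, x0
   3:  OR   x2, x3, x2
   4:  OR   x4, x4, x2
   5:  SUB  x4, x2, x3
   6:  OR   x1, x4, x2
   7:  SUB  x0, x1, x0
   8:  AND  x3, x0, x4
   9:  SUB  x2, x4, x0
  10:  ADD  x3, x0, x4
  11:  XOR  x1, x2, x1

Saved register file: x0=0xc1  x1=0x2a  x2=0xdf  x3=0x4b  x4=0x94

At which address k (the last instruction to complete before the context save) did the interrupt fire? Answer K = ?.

K = 5

after  0: x0=0xc1 x1=0x21 x2=0xd6 x3=0x4b x4=0xdd  N=0 Z=0
after  1: x0=0xc1 x1=0x2a x2=0xd6 x3=0x4b x4=0xdd  N=0 Z=0
after  2: x0=0xc1 x1=0x2a x2=0xd6 x3=0x4b x4=0x69  N=0 Z=0
after  3: x0=0xc1 x1=0x2a x2=0xdf x3=0x4b x4=0x69  N=1 Z=0
after  4: x0=0xc1 x1=0x2a x2=0xdf x3=0x4b x4=0xff  N=1 Z=0
after  5: x0=0xc1 x1=0x2a x2=0xdf x3=0x4b x4=0x94  N=1 Z=0
-- IRQ taken; context saved, return-PC = 6 --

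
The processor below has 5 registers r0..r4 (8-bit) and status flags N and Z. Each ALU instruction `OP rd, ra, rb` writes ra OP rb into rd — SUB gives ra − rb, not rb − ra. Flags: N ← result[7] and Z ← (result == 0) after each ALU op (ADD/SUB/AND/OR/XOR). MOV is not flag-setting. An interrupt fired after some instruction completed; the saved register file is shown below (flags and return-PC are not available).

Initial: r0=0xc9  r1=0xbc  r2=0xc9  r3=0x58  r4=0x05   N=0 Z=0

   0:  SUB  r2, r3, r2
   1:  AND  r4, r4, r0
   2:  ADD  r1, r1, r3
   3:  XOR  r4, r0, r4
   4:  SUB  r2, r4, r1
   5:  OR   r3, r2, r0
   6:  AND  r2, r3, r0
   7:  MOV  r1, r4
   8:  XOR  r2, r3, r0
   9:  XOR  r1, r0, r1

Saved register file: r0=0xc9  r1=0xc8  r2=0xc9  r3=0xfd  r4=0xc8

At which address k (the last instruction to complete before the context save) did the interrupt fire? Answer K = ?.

K = 7

after  0: r0=0xc9 r1=0xbc r2=0x8f r3=0x58 r4=0x05  N=1 Z=0
after  1: r0=0xc9 r1=0xbc r2=0x8f r3=0x58 r4=0x01  N=0 Z=0
after  2: r0=0xc9 r1=0x14 r2=0x8f r3=0x58 r4=0x01  N=0 Z=0
after  3: r0=0xc9 r1=0x14 r2=0x8f r3=0x58 r4=0xc8  N=1 Z=0
after  4: r0=0xc9 r1=0x14 r2=0xb4 r3=0x58 r4=0xc8  N=1 Z=0
after  5: r0=0xc9 r1=0x14 r2=0xb4 r3=0xfd r4=0xc8  N=1 Z=0
after  6: r0=0xc9 r1=0x14 r2=0xc9 r3=0xfd r4=0xc8  N=1 Z=0
after  7: r0=0xc9 r1=0xc8 r2=0xc9 r3=0xfd r4=0xc8  N=1 Z=0
-- IRQ taken; context saved, return-PC = 8 --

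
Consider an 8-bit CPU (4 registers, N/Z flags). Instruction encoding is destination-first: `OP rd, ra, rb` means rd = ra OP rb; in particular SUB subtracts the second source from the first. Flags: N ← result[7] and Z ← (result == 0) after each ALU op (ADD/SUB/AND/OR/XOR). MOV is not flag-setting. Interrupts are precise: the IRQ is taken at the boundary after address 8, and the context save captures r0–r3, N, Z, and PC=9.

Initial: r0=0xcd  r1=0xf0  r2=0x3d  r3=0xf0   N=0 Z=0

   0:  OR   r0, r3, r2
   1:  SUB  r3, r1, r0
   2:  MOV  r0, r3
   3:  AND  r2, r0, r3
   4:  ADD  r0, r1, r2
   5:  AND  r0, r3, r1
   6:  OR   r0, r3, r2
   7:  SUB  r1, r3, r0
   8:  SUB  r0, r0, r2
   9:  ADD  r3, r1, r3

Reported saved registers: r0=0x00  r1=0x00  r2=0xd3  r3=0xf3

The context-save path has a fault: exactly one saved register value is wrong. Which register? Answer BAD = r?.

after  0: r0=0xfd r1=0xf0 r2=0x3d r3=0xf0  N=1 Z=0
after  1: r0=0xfd r1=0xf0 r2=0x3d r3=0xf3  N=1 Z=0
after  2: r0=0xf3 r1=0xf0 r2=0x3d r3=0xf3  N=1 Z=0
after  3: r0=0xf3 r1=0xf0 r2=0xf3 r3=0xf3  N=1 Z=0
after  4: r0=0xe3 r1=0xf0 r2=0xf3 r3=0xf3  N=1 Z=0
after  5: r0=0xf0 r1=0xf0 r2=0xf3 r3=0xf3  N=1 Z=0
after  6: r0=0xf3 r1=0xf0 r2=0xf3 r3=0xf3  N=1 Z=0
after  7: r0=0xf3 r1=0x00 r2=0xf3 r3=0xf3  N=0 Z=1
after  8: r0=0x00 r1=0x00 r2=0xf3 r3=0xf3  N=0 Z=1
-- IRQ taken; context saved, return-PC = 9 --
mismatch: r2: reported 0xd3 vs actual 0xf3

BAD = r2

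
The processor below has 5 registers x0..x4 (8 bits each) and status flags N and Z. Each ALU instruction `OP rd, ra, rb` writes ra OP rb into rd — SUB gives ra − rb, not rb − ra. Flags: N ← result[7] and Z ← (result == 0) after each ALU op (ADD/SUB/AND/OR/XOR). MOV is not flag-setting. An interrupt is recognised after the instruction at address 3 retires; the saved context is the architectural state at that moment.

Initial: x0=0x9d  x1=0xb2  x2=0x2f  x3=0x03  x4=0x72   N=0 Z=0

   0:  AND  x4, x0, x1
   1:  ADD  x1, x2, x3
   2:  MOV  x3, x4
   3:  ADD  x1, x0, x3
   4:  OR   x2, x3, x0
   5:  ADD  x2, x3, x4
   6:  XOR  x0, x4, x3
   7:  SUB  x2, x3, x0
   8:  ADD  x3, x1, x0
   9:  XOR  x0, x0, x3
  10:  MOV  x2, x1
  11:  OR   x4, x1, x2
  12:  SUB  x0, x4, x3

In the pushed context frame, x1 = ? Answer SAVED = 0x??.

after  0: x0=0x9d x1=0xb2 x2=0x2f x3=0x03 x4=0x90  N=1 Z=0
after  1: x0=0x9d x1=0x32 x2=0x2f x3=0x03 x4=0x90  N=0 Z=0
after  2: x0=0x9d x1=0x32 x2=0x2f x3=0x90 x4=0x90  N=0 Z=0
after  3: x0=0x9d x1=0x2d x2=0x2f x3=0x90 x4=0x90  N=0 Z=0
-- IRQ taken; context saved, return-PC = 4 --

SAVED = 0x2d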